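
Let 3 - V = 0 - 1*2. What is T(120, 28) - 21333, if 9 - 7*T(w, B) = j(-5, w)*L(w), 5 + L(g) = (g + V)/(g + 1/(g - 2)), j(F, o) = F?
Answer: -2114829117/99127 ≈ -21335.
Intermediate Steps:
V = 5 (V = 3 - (0 - 1*2) = 3 - (0 - 2) = 3 - 1*(-2) = 3 + 2 = 5)
L(g) = -5 + (5 + g)/(g + 1/(-2 + g)) (L(g) = -5 + (g + 5)/(g + 1/(g - 2)) = -5 + (5 + g)/(g + 1/(-2 + g)))
T(w, B) = 9/7 + 5*(-15 - 4*w**2 + 13*w)/(7*(1 + w**2 - 2*w)) (T(w, B) = 9/7 - (-5)*(-15 - 4*w**2 + 13*w)/(1 + w**2 - 2*w)/7 = 9/7 - (-5)*(-15 - 4*w**2 + 13*w)/(7*(1 + w**2 - 2*w)) = 9/7 + 5*(-15 - 4*w**2 + 13*w)/(7*(1 + w**2 - 2*w)))
T(120, 28) - 21333 = (-66 - 11*120**2 + 47*120)/(7*(1 + 120**2 - 2*120)) - 21333 = (-66 - 11*14400 + 5640)/(7*(1 + 14400 - 240)) - 21333 = (1/7)*(-66 - 158400 + 5640)/14161 - 21333 = (1/7)*(1/14161)*(-152826) - 21333 = -152826/99127 - 21333 = -2114829117/99127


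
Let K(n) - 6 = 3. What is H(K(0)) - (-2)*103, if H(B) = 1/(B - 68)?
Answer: 12153/59 ≈ 205.98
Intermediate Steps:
K(n) = 9 (K(n) = 6 + 3 = 9)
H(B) = 1/(-68 + B)
H(K(0)) - (-2)*103 = 1/(-68 + 9) - (-2)*103 = 1/(-59) - 1*(-206) = -1/59 + 206 = 12153/59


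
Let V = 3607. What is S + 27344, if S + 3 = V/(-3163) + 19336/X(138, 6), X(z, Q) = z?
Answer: 5997422228/218247 ≈ 27480.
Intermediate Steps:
S = 29676260/218247 (S = -3 + (3607/(-3163) + 19336/138) = -3 + (3607*(-1/3163) + 19336*(1/138)) = -3 + (-3607/3163 + 9668/69) = -3 + 30331001/218247 = 29676260/218247 ≈ 135.98)
S + 27344 = 29676260/218247 + 27344 = 5997422228/218247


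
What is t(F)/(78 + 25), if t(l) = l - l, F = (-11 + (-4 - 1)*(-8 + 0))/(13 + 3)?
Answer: 0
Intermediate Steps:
F = 29/16 (F = (-11 - 5*(-8))/16 = (-11 + 40)*(1/16) = 29*(1/16) = 29/16 ≈ 1.8125)
t(l) = 0
t(F)/(78 + 25) = 0/(78 + 25) = 0/103 = (1/103)*0 = 0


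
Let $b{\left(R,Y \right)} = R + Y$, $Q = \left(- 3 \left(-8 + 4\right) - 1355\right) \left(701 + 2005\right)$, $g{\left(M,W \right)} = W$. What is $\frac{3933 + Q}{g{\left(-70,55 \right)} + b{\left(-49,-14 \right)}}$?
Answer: $\frac{3630225}{8} \approx 4.5378 \cdot 10^{5}$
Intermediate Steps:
$Q = -3634158$ ($Q = \left(\left(-3\right) \left(-4\right) - 1355\right) 2706 = \left(12 - 1355\right) 2706 = \left(-1343\right) 2706 = -3634158$)
$\frac{3933 + Q}{g{\left(-70,55 \right)} + b{\left(-49,-14 \right)}} = \frac{3933 - 3634158}{55 - 63} = - \frac{3630225}{55 - 63} = - \frac{3630225}{-8} = \left(-3630225\right) \left(- \frac{1}{8}\right) = \frac{3630225}{8}$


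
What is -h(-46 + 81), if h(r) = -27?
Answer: 27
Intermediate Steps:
-h(-46 + 81) = -1*(-27) = 27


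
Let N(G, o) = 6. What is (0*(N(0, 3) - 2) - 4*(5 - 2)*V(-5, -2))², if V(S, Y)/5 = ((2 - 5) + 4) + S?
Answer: 57600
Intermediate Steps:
V(S, Y) = 5 + 5*S (V(S, Y) = 5*(((2 - 5) + 4) + S) = 5*((-3 + 4) + S) = 5*(1 + S) = 5 + 5*S)
(0*(N(0, 3) - 2) - 4*(5 - 2)*V(-5, -2))² = (0*(6 - 2) - 4*(5 - 2)*(5 + 5*(-5)))² = (0*4 - 12*(5 - 25))² = (0 - 12*(-20))² = (0 - 4*(-60))² = (0 + 240)² = 240² = 57600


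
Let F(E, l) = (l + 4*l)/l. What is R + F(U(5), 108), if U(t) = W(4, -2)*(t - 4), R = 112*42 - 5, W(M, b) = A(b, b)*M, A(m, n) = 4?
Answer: 4704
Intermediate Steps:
W(M, b) = 4*M
R = 4699 (R = 4704 - 5 = 4699)
U(t) = -64 + 16*t (U(t) = (4*4)*(t - 4) = 16*(-4 + t) = -64 + 16*t)
F(E, l) = 5 (F(E, l) = (5*l)/l = 5)
R + F(U(5), 108) = 4699 + 5 = 4704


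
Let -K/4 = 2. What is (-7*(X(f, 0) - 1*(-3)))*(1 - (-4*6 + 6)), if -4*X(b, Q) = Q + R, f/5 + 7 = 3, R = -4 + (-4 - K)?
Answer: -399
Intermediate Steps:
K = -8 (K = -4*2 = -8)
R = 0 (R = -4 + (-4 - 1*(-8)) = -4 + (-4 + 8) = -4 + 4 = 0)
f = -20 (f = -35 + 5*3 = -35 + 15 = -20)
X(b, Q) = -Q/4 (X(b, Q) = -(Q + 0)/4 = -Q/4)
(-7*(X(f, 0) - 1*(-3)))*(1 - (-4*6 + 6)) = (-7*(-¼*0 - 1*(-3)))*(1 - (-4*6 + 6)) = (-7*(0 + 3))*(1 - (-24 + 6)) = (-7*3)*(1 - 1*(-18)) = -21*(1 + 18) = -21*19 = -399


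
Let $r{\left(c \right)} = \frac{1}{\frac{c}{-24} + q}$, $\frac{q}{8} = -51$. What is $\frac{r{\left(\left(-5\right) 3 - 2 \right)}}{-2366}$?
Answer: $\frac{12}{11563825} \approx 1.0377 \cdot 10^{-6}$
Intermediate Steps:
$q = -408$ ($q = 8 \left(-51\right) = -408$)
$r{\left(c \right)} = \frac{1}{-408 - \frac{c}{24}}$ ($r{\left(c \right)} = \frac{1}{\frac{c}{-24} - 408} = \frac{1}{c \left(- \frac{1}{24}\right) - 408} = \frac{1}{- \frac{c}{24} - 408} = \frac{1}{-408 - \frac{c}{24}}$)
$\frac{r{\left(\left(-5\right) 3 - 2 \right)}}{-2366} = \frac{\left(-24\right) \frac{1}{9792 - 17}}{-2366} = - \frac{24}{9792 - 17} \left(- \frac{1}{2366}\right) = - \frac{24}{9775} \left(- \frac{1}{2366}\right) = \left(-24\right) \frac{1}{9775} \left(- \frac{1}{2366}\right) = \left(- \frac{24}{9775}\right) \left(- \frac{1}{2366}\right) = \frac{12}{11563825}$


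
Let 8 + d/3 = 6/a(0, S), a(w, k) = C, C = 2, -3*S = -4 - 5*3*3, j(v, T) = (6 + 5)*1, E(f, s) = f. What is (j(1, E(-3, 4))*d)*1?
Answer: -165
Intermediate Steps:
j(v, T) = 11 (j(v, T) = 11*1 = 11)
S = 49/3 (S = -(-4 - 5*3*3)/3 = -(-4 - 15*3)/3 = -(-4 - 1*45)/3 = -(-4 - 45)/3 = -⅓*(-49) = 49/3 ≈ 16.333)
a(w, k) = 2
d = -15 (d = -24 + 3*(6/2) = -24 + 3*(6*(½)) = -24 + 3*3 = -24 + 9 = -15)
(j(1, E(-3, 4))*d)*1 = (11*(-15))*1 = -165*1 = -165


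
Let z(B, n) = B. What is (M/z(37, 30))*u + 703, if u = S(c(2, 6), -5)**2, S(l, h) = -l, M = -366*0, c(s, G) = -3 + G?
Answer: 703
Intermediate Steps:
M = 0
u = 9 (u = (-(-3 + 6))**2 = (-1*3)**2 = (-3)**2 = 9)
(M/z(37, 30))*u + 703 = (0/37)*9 + 703 = (0*(1/37))*9 + 703 = 0*9 + 703 = 0 + 703 = 703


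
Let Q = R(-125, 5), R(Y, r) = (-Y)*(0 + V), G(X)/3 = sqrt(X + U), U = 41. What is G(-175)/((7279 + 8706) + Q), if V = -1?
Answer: 3*I*sqrt(134)/15860 ≈ 0.0021896*I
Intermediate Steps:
G(X) = 3*sqrt(41 + X) (G(X) = 3*sqrt(X + 41) = 3*sqrt(41 + X))
R(Y, r) = Y (R(Y, r) = (-Y)*(0 - 1) = -Y*(-1) = Y)
Q = -125
G(-175)/((7279 + 8706) + Q) = (3*sqrt(41 - 175))/((7279 + 8706) - 125) = (3*sqrt(-134))/(15985 - 125) = (3*(I*sqrt(134)))/15860 = (3*I*sqrt(134))*(1/15860) = 3*I*sqrt(134)/15860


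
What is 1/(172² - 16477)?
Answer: 1/13107 ≈ 7.6295e-5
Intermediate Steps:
1/(172² - 16477) = 1/(29584 - 16477) = 1/13107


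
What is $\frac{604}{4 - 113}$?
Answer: $- \frac{604}{109} \approx -5.5413$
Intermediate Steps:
$\frac{604}{4 - 113} = \frac{604}{-109} = 604 \left(- \frac{1}{109}\right) = - \frac{604}{109}$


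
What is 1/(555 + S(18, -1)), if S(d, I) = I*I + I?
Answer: 1/555 ≈ 0.0018018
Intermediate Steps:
S(d, I) = I + I² (S(d, I) = I² + I = I + I²)
1/(555 + S(18, -1)) = 1/(555 - (1 - 1)) = 1/(555 - 1*0) = 1/(555 + 0) = 1/555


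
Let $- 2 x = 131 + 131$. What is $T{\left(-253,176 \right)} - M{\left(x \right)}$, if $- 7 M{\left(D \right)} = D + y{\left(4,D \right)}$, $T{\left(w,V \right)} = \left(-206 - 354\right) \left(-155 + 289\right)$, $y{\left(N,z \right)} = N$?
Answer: $- \frac{525407}{7} \approx -75058.0$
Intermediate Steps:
$x = -131$ ($x = - \frac{131 + 131}{2} = \left(- \frac{1}{2}\right) 262 = -131$)
$T{\left(w,V \right)} = -75040$ ($T{\left(w,V \right)} = \left(-560\right) 134 = -75040$)
$M{\left(D \right)} = - \frac{4}{7} - \frac{D}{7}$ ($M{\left(D \right)} = - \frac{D + 4}{7} = - \frac{4 + D}{7} = - \frac{4}{7} - \frac{D}{7}$)
$T{\left(-253,176 \right)} - M{\left(x \right)} = -75040 - \left(- \frac{4}{7} - - \frac{131}{7}\right) = -75040 - \left(- \frac{4}{7} + \frac{131}{7}\right) = -75040 - \frac{127}{7} = - \frac{525407}{7}$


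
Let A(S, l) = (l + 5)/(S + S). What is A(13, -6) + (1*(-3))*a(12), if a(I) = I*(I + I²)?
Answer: -146017/26 ≈ -5616.0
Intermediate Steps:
A(S, l) = (5 + l)/(2*S) (A(S, l) = (5 + l)/((2*S)) = (5 + l)*(1/(2*S)) = (5 + l)/(2*S))
A(13, -6) + (1*(-3))*a(12) = (½)*(5 - 6)/13 + (1*(-3))*(12²*(1 + 12)) = (½)*(1/13)*(-1) - 432*13 = -1/26 - 3*1872 = -1/26 - 5616 = -146017/26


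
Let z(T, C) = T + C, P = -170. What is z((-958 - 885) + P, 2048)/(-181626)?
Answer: -35/181626 ≈ -0.00019270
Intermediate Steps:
z(T, C) = C + T
z((-958 - 885) + P, 2048)/(-181626) = (2048 + ((-958 - 885) - 170))/(-181626) = (2048 + (-1843 - 170))*(-1/181626) = (2048 - 2013)*(-1/181626) = 35*(-1/181626) = -35/181626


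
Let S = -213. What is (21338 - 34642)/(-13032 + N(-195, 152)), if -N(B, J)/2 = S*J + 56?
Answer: -1663/6451 ≈ -0.25779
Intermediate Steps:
N(B, J) = -112 + 426*J (N(B, J) = -2*(-213*J + 56) = -2*(56 - 213*J) = -112 + 426*J)
(21338 - 34642)/(-13032 + N(-195, 152)) = (21338 - 34642)/(-13032 + (-112 + 426*152)) = -13304/(-13032 + (-112 + 64752)) = -13304/(-13032 + 64640) = -13304/51608 = -13304*1/51608 = -1663/6451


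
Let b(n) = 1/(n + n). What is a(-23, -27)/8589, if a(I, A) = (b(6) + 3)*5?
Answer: 185/103068 ≈ 0.0017949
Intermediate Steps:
b(n) = 1/(2*n)
a(I, A) = 185/12 (a(I, A) = ((½)/6 + 3)*5 = ((½)*(⅙) + 3)*5 = (1/12 + 3)*5 = (37/12)*5 = 185/12)
a(-23, -27)/8589 = (185/12)/8589 = (185/12)*(1/8589) = 185/103068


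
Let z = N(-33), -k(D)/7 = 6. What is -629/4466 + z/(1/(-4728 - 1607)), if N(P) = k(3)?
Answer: 1188267991/4466 ≈ 2.6607e+5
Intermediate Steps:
k(D) = -42 (k(D) = -7*6 = -42)
N(P) = -42
z = -42
-629/4466 + z/(1/(-4728 - 1607)) = -629/4466 - 42/(1/(-4728 - 1607)) = -629*1/4466 - 42/(1/(-6335)) = -629/4466 - 42/(-1/6335) = -629/4466 - 42*(-6335) = -629/4466 + 266070 = 1188267991/4466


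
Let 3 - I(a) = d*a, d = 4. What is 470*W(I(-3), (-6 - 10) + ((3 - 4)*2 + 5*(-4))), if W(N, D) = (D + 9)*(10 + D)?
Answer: 381640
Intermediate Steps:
I(a) = 3 - 4*a
W(N, D) = (9 + D)*(10 + D)
470*W(I(-3), (-6 - 10) + ((3 - 4)*2 + 5*(-4))) = 470*(90 + ((-6 - 10) + ((3 - 4)*2 + 5*(-4)))² + 19*((-6 - 10) + ((3 - 4)*2 + 5*(-4)))) = 470*(90 + (-16 + (-1*2 - 20))² + 19*(-16 + (-1*2 - 20))) = 470*(90 + (-16 + (-2 - 20))² + 19*(-16 + (-2 - 20))) = 470*(90 + (-16 - 22)² + 19*(-16 - 22)) = 470*(90 + (-38)² + 19*(-38)) = 470*(90 + 1444 - 722) = 470*812 = 381640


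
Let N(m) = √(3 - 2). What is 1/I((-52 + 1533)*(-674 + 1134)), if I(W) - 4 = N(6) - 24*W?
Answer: -1/16350235 ≈ -6.1161e-8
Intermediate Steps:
N(m) = 1 (N(m) = √1 = 1)
I(W) = 5 - 24*W (I(W) = 4 + (1 - 24*W) = 5 - 24*W)
1/I((-52 + 1533)*(-674 + 1134)) = 1/(5 - 24*(-52 + 1533)*(-674 + 1134)) = 1/(5 - 35544*460) = 1/(5 - 24*681260) = 1/(5 - 16350240) = 1/(-16350235) = -1/16350235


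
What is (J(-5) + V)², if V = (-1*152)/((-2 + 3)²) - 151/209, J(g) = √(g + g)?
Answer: 1018385751/43681 - 63838*I*√10/209 ≈ 23314.0 - 965.9*I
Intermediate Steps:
J(g) = √2*√g (J(g) = √(2*g) = √2*√g)
V = -31919/209 (V = -152/(1²) - 151*1/209 = -152/1 - 151/209 = -152*1 - 151/209 = -152 - 151/209 = -31919/209 ≈ -152.72)
(J(-5) + V)² = (√2*√(-5) - 31919/209)² = (√2*(I*√5) - 31919/209)² = (I*√10 - 31919/209)² = (-31919/209 + I*√10)²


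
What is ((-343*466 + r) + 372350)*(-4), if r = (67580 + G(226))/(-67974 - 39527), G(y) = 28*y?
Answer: -91380714416/107501 ≈ -8.5005e+5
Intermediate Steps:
r = -73908/107501 (r = (67580 + 28*226)/(-67974 - 39527) = (67580 + 6328)/(-107501) = 73908*(-1/107501) = -73908/107501 ≈ -0.68751)
((-343*466 + r) + 372350)*(-4) = ((-343*466 - 73908/107501) + 372350)*(-4) = ((-159838 - 73908/107501) + 372350)*(-4) = (-17182818746/107501 + 372350)*(-4) = (22845178604/107501)*(-4) = -91380714416/107501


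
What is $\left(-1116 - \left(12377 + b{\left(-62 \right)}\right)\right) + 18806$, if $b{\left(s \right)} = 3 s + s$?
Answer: $5561$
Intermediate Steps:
$b{\left(s \right)} = 4 s$
$\left(-1116 - \left(12377 + b{\left(-62 \right)}\right)\right) + 18806 = \left(-1116 - \left(12377 + 4 \left(-62\right)\right)\right) + 18806 = \left(-1116 - 12129\right) + 18806 = -13245 + 18806 = 5561$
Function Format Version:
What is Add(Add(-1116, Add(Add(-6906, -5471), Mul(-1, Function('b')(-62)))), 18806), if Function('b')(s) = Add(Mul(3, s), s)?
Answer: 5561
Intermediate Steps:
Function('b')(s) = Mul(4, s)
Add(Add(-1116, Add(Add(-6906, -5471), Mul(-1, Function('b')(-62)))), 18806) = Add(Add(-1116, Add(Add(-6906, -5471), Mul(-1, Mul(4, -62)))), 18806) = Add(Add(-1116, Add(-12377, Mul(-1, -248))), 18806) = Add(Add(-1116, Add(-12377, 248)), 18806) = Add(Add(-1116, -12129), 18806) = Add(-13245, 18806) = 5561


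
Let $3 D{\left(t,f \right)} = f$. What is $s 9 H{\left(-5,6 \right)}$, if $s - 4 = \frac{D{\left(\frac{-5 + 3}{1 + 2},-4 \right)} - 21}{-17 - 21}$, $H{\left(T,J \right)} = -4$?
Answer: $- \frac{3138}{19} \approx -165.16$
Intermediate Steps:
$D{\left(t,f \right)} = \frac{f}{3}$
$s = \frac{523}{114}$ ($s = 4 + \frac{\frac{1}{3} \left(-4\right) - 21}{-17 - 21} = 4 + \frac{- \frac{4}{3} - 21}{-38} = 4 - - \frac{67}{114} = 4 + \frac{67}{114} = \frac{523}{114} \approx 4.5877$)
$s 9 H{\left(-5,6 \right)} = \frac{523}{114} \cdot 9 \left(-4\right) = \frac{1569}{38} \left(-4\right) = - \frac{3138}{19}$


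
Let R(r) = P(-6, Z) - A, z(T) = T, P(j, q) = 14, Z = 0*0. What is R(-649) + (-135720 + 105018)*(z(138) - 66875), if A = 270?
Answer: 2048959118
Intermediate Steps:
Z = 0
R(r) = -256 (R(r) = 14 - 1*270 = 14 - 270 = -256)
R(-649) + (-135720 + 105018)*(z(138) - 66875) = -256 + (-135720 + 105018)*(138 - 66875) = -256 - 30702*(-66737) = -256 + 2048959374 = 2048959118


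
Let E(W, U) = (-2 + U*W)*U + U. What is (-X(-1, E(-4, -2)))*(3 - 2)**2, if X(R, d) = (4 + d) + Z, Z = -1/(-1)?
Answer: 9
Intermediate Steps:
Z = 1 (Z = -1*(-1) = 1)
E(W, U) = U + U*(-2 + U*W) (E(W, U) = U*(-2 + U*W) + U = U + U*(-2 + U*W))
X(R, d) = 5 + d (X(R, d) = (4 + d) + 1 = 5 + d)
(-X(-1, E(-4, -2)))*(3 - 2)**2 = (-(5 - 2*(-1 - 2*(-4))))*(3 - 2)**2 = -(5 - 2*(-1 + 8))*1**2 = -(5 - 2*7)*1 = -(5 - 14)*1 = -1*(-9)*1 = 9*1 = 9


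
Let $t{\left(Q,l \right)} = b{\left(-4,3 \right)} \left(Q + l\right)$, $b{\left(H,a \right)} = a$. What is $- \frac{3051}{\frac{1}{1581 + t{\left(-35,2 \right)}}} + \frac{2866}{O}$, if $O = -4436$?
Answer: $- \frac{10028870309}{2218} \approx -4.5216 \cdot 10^{6}$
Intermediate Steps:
$t{\left(Q,l \right)} = 3 Q + 3 l$ ($t{\left(Q,l \right)} = 3 \left(Q + l\right) = 3 Q + 3 l$)
$- \frac{3051}{\frac{1}{1581 + t{\left(-35,2 \right)}}} + \frac{2866}{O} = - \frac{3051}{\frac{1}{1581 + \left(3 \left(-35\right) + 3 \cdot 2\right)}} + \frac{2866}{-4436} = - \frac{3051}{\frac{1}{1581 + \left(-105 + 6\right)}} + 2866 \left(- \frac{1}{4436}\right) = - \frac{3051}{\frac{1}{1581 - 99}} - \frac{1433}{2218} = - \frac{3051}{\frac{1}{1482}} - \frac{1433}{2218} = - 3051 \frac{1}{\frac{1}{1482}} - \frac{1433}{2218} = \left(-3051\right) 1482 - \frac{1433}{2218} = -4521582 - \frac{1433}{2218} = - \frac{10028870309}{2218}$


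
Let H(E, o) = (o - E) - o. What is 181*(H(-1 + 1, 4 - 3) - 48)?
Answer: -8688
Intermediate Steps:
H(E, o) = -E
181*(H(-1 + 1, 4 - 3) - 48) = 181*(-(-1 + 1) - 48) = 181*(-1*0 - 48) = 181*(0 - 48) = 181*(-48) = -8688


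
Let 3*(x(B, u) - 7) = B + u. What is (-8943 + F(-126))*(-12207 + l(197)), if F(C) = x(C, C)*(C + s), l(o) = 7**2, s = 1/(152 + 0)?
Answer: -700853989/76 ≈ -9.2218e+6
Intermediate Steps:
s = 1/152 ≈ 0.0065789
l(o) = 49
x(B, u) = 7 + B/3 + u/3 (x(B, u) = 7 + (B + u)/3 = 7 + (B/3 + u/3) = 7 + B/3 + u/3)
F(C) = (7 + 2*C/3)*(1/152 + C) (F(C) = (7 + C/3 + C/3)*(C + 1/152) = (7 + 2*C/3)*(1/152 + C))
(-8943 + F(-126))*(-12207 + l(197)) = (-8943 + (1 + 152*(-126))*(21 + 2*(-126))/456)*(-12207 + 49) = (-8943 + (1 - 19152)*(21 - 252)/456)*(-12158) = (-8943 + (1/456)*(-19151)*(-231))*(-12158) = (-8943 + 1474627/152)*(-12158) = (115291/152)*(-12158) = -700853989/76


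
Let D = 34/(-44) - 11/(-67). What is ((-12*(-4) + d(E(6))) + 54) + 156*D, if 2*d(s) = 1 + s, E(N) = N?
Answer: 15575/1474 ≈ 10.566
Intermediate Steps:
D = -897/1474 (D = 34*(-1/44) - 11*(-1/67) = -17/22 + 11/67 = -897/1474 ≈ -0.60855)
d(s) = ½ + s/2 (d(s) = (1 + s)/2 = ½ + s/2)
((-12*(-4) + d(E(6))) + 54) + 156*D = ((-12*(-4) + (½ + (½)*6)) + 54) + 156*(-897/1474) = ((48 + (½ + 3)) + 54) - 69966/737 = ((48 + 7/2) + 54) - 69966/737 = (103/2 + 54) - 69966/737 = 211/2 - 69966/737 = 15575/1474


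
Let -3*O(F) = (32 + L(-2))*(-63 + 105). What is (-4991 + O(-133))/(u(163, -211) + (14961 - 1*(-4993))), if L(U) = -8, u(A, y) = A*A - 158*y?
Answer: -5327/79861 ≈ -0.066703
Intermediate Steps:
u(A, y) = A² - 158*y
O(F) = -336 (O(F) = -(32 - 8)*(-63 + 105)/3 = -8*42 = -⅓*1008 = -336)
(-4991 + O(-133))/(u(163, -211) + (14961 - 1*(-4993))) = (-4991 - 336)/((163² - 158*(-211)) + (14961 - 1*(-4993))) = -5327/((26569 + 33338) + (14961 + 4993)) = -5327/(59907 + 19954) = -5327/79861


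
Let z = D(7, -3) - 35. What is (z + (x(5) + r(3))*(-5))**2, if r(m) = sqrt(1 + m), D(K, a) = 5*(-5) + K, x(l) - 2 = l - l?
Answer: 5329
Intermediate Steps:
x(l) = 2 (x(l) = 2 + (l - l) = 2 + 0 = 2)
D(K, a) = -25 + K
z = -53 (z = (-25 + 7) - 35 = -18 - 35 = -53)
(z + (x(5) + r(3))*(-5))**2 = (-53 + (2 + sqrt(1 + 3))*(-5))**2 = (-53 + (2 + sqrt(4))*(-5))**2 = (-53 + (2 + 2)*(-5))**2 = (-53 + 4*(-5))**2 = (-53 - 20)**2 = (-73)**2 = 5329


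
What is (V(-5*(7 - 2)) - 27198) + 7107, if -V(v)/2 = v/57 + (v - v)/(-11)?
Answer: -1145137/57 ≈ -20090.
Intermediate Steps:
V(v) = -2*v/57 (V(v) = -2*(v/57 + (v - v)/(-11)) = -2*(v*(1/57) + 0*(-1/11)) = -2*(v/57 + 0) = -2*v/57)
(V(-5*(7 - 2)) - 27198) + 7107 = (-(-10)*(7 - 2)/57 - 27198) + 7107 = (-(-10)*5/57 - 27198) + 7107 = (-2/57*(-25) - 27198) + 7107 = (50/57 - 27198) + 7107 = -1550236/57 + 7107 = -1145137/57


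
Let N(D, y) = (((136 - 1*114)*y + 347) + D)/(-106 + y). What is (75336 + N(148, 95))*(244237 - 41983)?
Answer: 15189477654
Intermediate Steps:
N(D, y) = (347 + D + 22*y)/(-106 + y) (N(D, y) = (((136 - 114)*y + 347) + D)/(-106 + y) = ((22*y + 347) + D)/(-106 + y) = ((347 + 22*y) + D)/(-106 + y) = (347 + D + 22*y)/(-106 + y))
(75336 + N(148, 95))*(244237 - 41983) = (75336 + (347 + 148 + 22*95)/(-106 + 95))*(244237 - 41983) = (75336 + (347 + 148 + 2090)/(-11))*202254 = (75336 - 1/11*2585)*202254 = (75336 - 235)*202254 = 75101*202254 = 15189477654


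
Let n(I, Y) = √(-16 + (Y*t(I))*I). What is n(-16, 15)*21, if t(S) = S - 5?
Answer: 84*√314 ≈ 1488.5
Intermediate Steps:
t(S) = -5 + S
n(I, Y) = √(-16 + I*Y*(-5 + I)) (n(I, Y) = √(-16 + (Y*(-5 + I))*I) = √(-16 + I*Y*(-5 + I)))
n(-16, 15)*21 = √(-16 - 16*15*(-5 - 16))*21 = √(-16 - 16*15*(-21))*21 = √(-16 + 5040)*21 = √5024*21 = (4*√314)*21 = 84*√314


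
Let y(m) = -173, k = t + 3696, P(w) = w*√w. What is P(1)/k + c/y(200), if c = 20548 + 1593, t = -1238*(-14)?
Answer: -465580775/3637844 ≈ -127.98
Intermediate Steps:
P(w) = w^(3/2)
t = 17332
c = 22141
k = 21028 (k = 17332 + 3696 = 21028)
P(1)/k + c/y(200) = 1^(3/2)/21028 + 22141/(-173) = 1*(1/21028) + 22141*(-1/173) = 1/21028 - 22141/173 = -465580775/3637844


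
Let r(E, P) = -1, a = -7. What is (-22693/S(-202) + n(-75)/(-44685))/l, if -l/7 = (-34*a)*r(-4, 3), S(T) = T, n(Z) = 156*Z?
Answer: 3226667/47739468 ≈ 0.067589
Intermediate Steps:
l = 1666 (l = -7*(-34*(-7))*(-1) = -1666*(-1) = -7*(-238) = 1666)
(-22693/S(-202) + n(-75)/(-44685))/l = (-22693/(-202) + (156*(-75))/(-44685))/1666 = (-22693*(-1/202) - 11700*(-1/44685))*(1/1666) = (22693/202 + 260/993)*(1/1666) = (22586669/200586)*(1/1666) = 3226667/47739468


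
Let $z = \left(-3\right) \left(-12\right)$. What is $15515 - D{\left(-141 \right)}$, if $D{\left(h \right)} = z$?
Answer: $15479$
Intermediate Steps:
$z = 36$
$D{\left(h \right)} = 36$
$15515 - D{\left(-141 \right)} = 15515 - 36 = 15479$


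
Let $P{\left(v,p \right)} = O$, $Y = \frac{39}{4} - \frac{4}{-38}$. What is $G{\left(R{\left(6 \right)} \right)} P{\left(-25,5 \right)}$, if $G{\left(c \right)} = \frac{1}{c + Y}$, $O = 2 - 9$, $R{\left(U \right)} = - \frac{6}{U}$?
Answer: $- \frac{532}{673} \approx -0.79049$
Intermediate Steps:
$Y = \frac{749}{76}$ ($Y = 39 \cdot \frac{1}{4} - - \frac{2}{19} = \frac{39}{4} + \frac{2}{19} = \frac{749}{76} \approx 9.8553$)
$O = -7$
$P{\left(v,p \right)} = -7$
$G{\left(c \right)} = \frac{1}{\frac{749}{76} + c}$ ($G{\left(c \right)} = \frac{1}{c + \frac{749}{76}} = \frac{1}{\frac{749}{76} + c}$)
$G{\left(R{\left(6 \right)} \right)} P{\left(-25,5 \right)} = \frac{76}{749 + 76 \left(- \frac{6}{6}\right)} \left(-7\right) = \frac{76}{749 + 76 \left(\left(-6\right) \frac{1}{6}\right)} \left(-7\right) = \frac{76}{749 + 76 \left(-1\right)} \left(-7\right) = \frac{76}{749 - 76} \left(-7\right) = \frac{76}{673} \left(-7\right) = - \frac{532}{673}$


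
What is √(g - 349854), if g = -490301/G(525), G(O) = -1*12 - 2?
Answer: I*√1259330/2 ≈ 561.1*I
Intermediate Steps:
G(O) = -14 (G(O) = -12 - 2 = -14)
g = 70043/2 (g = -490301/(-14) = -490301*(-1/14) = 70043/2 ≈ 35022.)
√(g - 349854) = √(70043/2 - 349854) = √(-629665/2) = I*√1259330/2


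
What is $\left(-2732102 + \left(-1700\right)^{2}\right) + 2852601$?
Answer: $3010499$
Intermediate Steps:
$\left(-2732102 + \left(-1700\right)^{2}\right) + 2852601 = \left(-2732102 + 2890000\right) + 2852601 = 157898 + 2852601 = 3010499$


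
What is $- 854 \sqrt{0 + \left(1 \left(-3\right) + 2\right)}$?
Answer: $- 854 i \approx - 854.0 i$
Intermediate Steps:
$- 854 \sqrt{0 + \left(1 \left(-3\right) + 2\right)} = - 854 \sqrt{0 + \left(-3 + 2\right)} = - 854 \sqrt{0 - 1} = - 854 \sqrt{-1} = - 854 i$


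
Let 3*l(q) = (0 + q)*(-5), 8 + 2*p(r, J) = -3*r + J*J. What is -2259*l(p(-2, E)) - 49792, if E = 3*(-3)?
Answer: 197851/2 ≈ 98926.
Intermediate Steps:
E = -9
p(r, J) = -4 + J²/2 - 3*r/2 (p(r, J) = -4 + (-3*r + J*J)/2 = -4 + (-3*r + J²)/2 = -4 + (J² - 3*r)/2 = -4 + (J²/2 - 3*r/2) = -4 + J²/2 - 3*r/2)
l(q) = -5*q/3 (l(q) = ((0 + q)*(-5))/3 = (q*(-5))/3 = (-5*q)/3 = -5*q/3)
-2259*l(p(-2, E)) - 49792 = -(-3765)*(-4 + (½)*(-9)² - 3/2*(-2)) - 49792 = -(-3765)*(-4 + (½)*81 + 3) - 49792 = -(-3765)*(-4 + 81/2 + 3) - 49792 = -(-3765)*79/2 - 49792 = -2259*(-395/6) - 49792 = 297435/2 - 49792 = 197851/2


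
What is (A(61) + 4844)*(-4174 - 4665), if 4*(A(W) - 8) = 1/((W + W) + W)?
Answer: -31393166935/732 ≈ -4.2887e+7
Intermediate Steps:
A(W) = 8 + 1/(12*W) (A(W) = 8 + 1/(4*((W + W) + W)) = 8 + 1/(4*(2*W + W)) = 8 + 1/(4*((3*W))) = 8 + (1/(3*W))/4 = 8 + 1/(12*W))
(A(61) + 4844)*(-4174 - 4665) = ((8 + (1/12)/61) + 4844)*(-4174 - 4665) = ((8 + (1/12)*(1/61)) + 4844)*(-8839) = ((8 + 1/732) + 4844)*(-8839) = (5857/732 + 4844)*(-8839) = (3551665/732)*(-8839) = -31393166935/732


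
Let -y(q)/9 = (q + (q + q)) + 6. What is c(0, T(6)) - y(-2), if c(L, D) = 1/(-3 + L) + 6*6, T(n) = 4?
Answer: 107/3 ≈ 35.667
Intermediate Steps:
c(L, D) = 36 + 1/(-3 + L) (c(L, D) = 1/(-3 + L) + 36 = 36 + 1/(-3 + L))
y(q) = -54 - 27*q (y(q) = -9*((q + (q + q)) + 6) = -9*((q + 2*q) + 6) = -9*(3*q + 6) = -9*(6 + 3*q) = -54 - 27*q)
c(0, T(6)) - y(-2) = (-107 + 36*0)/(-3 + 0) - (-54 - 27*(-2)) = (-107 + 0)/(-3) - (-54 + 54) = -⅓*(-107) - 1*0 = 107/3 + 0 = 107/3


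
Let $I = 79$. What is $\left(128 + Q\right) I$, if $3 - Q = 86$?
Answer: $3555$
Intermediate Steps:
$Q = -83$ ($Q = 3 - 86 = -83$)
$\left(128 + Q\right) I = \left(128 - 83\right) 79 = 45 \cdot 79 = 3555$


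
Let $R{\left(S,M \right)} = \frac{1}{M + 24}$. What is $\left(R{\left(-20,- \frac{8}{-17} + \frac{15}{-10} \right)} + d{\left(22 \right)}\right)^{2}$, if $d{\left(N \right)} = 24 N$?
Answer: $\frac{170075409604}{609961} \approx 2.7883 \cdot 10^{5}$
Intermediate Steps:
$R{\left(S,M \right)} = \frac{1}{24 + M}$
$\left(R{\left(-20,- \frac{8}{-17} + \frac{15}{-10} \right)} + d{\left(22 \right)}\right)^{2} = \left(\frac{1}{24 + \left(- \frac{8}{-17} + \frac{15}{-10}\right)} + 24 \cdot 22\right)^{2} = \left(\frac{1}{24 + \left(\left(-8\right) \left(- \frac{1}{17}\right) + 15 \left(- \frac{1}{10}\right)\right)} + 528\right)^{2} = \left(\frac{1}{24 + \left(\frac{8}{17} - \frac{3}{2}\right)} + 528\right)^{2} = \left(\frac{1}{24 - \frac{35}{34}} + 528\right)^{2} = \left(\frac{1}{\frac{781}{34}} + 528\right)^{2} = \left(\frac{34}{781} + 528\right)^{2} = \left(\frac{412402}{781}\right)^{2} = \frac{170075409604}{609961}$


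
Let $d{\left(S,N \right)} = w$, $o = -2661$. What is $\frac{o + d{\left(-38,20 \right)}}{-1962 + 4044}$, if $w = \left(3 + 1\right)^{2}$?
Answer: $- \frac{2645}{2082} \approx -1.2704$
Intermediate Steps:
$w = 16$ ($w = 4^{2} = 16$)
$d{\left(S,N \right)} = 16$
$\frac{o + d{\left(-38,20 \right)}}{-1962 + 4044} = \frac{-2661 + 16}{-1962 + 4044} = - \frac{2645}{2082}$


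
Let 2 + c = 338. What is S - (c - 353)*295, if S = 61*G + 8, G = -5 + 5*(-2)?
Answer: 4108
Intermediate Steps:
c = 336 (c = -2 + 338 = 336)
G = -15 (G = -5 - 10 = -15)
S = -907 (S = 61*(-15) + 8 = -915 + 8 = -907)
S - (c - 353)*295 = -907 - (336 - 353)*295 = -907 - (-17)*295 = -907 - 1*(-5015) = -907 + 5015 = 4108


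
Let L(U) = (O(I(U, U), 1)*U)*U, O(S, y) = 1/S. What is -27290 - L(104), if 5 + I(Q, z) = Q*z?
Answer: -295043006/10811 ≈ -27291.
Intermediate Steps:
I(Q, z) = -5 + Q*z
L(U) = U**2/(-5 + U**2) (L(U) = (U/(-5 + U*U))*U = (U/(-5 + U**2))*U = U**2/(-5 + U**2))
-27290 - L(104) = -27290 - 104**2/(-5 + 104**2) = -27290 - 10816/(-5 + 10816) = -27290 - 10816/10811 = -295043006/10811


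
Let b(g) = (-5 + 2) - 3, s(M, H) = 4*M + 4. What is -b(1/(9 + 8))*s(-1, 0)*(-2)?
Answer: 0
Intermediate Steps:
s(M, H) = 4 + 4*M
b(g) = -6 (b(g) = -3 - 3 = -6)
-b(1/(9 + 8))*s(-1, 0)*(-2) = -(-6)*(4 + 4*(-1))*(-2) = -(-6)*(4 - 4)*(-2) = -(-6)*0*(-2) = -(-6)*0 = -1*0 = 0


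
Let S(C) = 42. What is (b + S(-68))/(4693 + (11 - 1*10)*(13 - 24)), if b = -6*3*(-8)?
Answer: 93/2341 ≈ 0.039727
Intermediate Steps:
b = 144 (b = -18*(-8) = 144)
(b + S(-68))/(4693 + (11 - 1*10)*(13 - 24)) = (144 + 42)/(4693 + (11 - 1*10)*(13 - 24)) = 186/(4693 + (11 - 10)*(-11)) = 186/(4693 + 1*(-11)) = 186/(4693 - 11) = 186/4682 = 186*(1/4682) = 93/2341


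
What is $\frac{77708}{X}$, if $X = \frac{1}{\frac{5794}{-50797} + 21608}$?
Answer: $\frac{85293527187656}{50797} \approx 1.6791 \cdot 10^{9}$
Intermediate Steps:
$X = \frac{50797}{1097615782}$ ($X = \frac{1}{5794 \left(- \frac{1}{50797}\right) + 21608} = \frac{1}{- \frac{5794}{50797} + 21608} = \frac{1}{\frac{1097615782}{50797}} = \frac{50797}{1097615782} \approx 4.6279 \cdot 10^{-5}$)
$\frac{77708}{X} = \frac{77708}{\frac{50797}{1097615782}} = 77708 \cdot \frac{1097615782}{50797} = \frac{85293527187656}{50797}$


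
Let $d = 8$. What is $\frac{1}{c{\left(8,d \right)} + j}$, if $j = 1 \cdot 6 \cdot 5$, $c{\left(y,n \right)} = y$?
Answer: $\frac{1}{38} \approx 0.026316$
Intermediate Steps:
$j = 30$ ($j = 6 \cdot 5 = 30$)
$\frac{1}{c{\left(8,d \right)} + j} = \frac{1}{8 + 30} = \frac{1}{38}$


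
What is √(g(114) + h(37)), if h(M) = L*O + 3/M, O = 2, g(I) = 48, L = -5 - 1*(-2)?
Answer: 3*√6401/37 ≈ 6.4870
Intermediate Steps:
L = -3 (L = -5 + 2 = -3)
h(M) = -6 + 3/M (h(M) = -3*2 + 3/M = -6 + 3/M)
√(g(114) + h(37)) = √(48 + (-6 + 3/37)) = √(48 - 219/37) = √(1557/37) = 3*√6401/37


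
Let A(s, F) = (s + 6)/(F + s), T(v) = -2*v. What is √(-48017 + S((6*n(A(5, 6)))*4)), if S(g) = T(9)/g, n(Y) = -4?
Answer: I*√768269/4 ≈ 219.13*I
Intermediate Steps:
A(s, F) = (6 + s)/(F + s)
S(g) = -18/g (S(g) = (-2*9)/g = -18/g)
√(-48017 + S((6*n(A(5, 6)))*4)) = √(-48017 - 18/((6*(-4))*4)) = √(-48017 - 18/((-24*4))) = √(-48017 - 18/(-96)) = √(-48017 - 18*(-1/96)) = √(-48017 + 3/16) = √(-768269/16) = I*√768269/4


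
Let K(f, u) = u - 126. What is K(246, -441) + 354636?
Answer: 354069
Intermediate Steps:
K(f, u) = -126 + u
K(246, -441) + 354636 = (-126 - 441) + 354636 = -567 + 354636 = 354069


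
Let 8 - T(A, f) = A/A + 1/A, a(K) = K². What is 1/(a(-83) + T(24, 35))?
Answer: 24/165503 ≈ 0.00014501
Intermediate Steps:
T(A, f) = 7 - 1/A (T(A, f) = 8 - (A/A + 1/A) = 8 - (1 + 1/A) = 8 + (-1 - 1/A) = 7 - 1/A)
1/(a(-83) + T(24, 35)) = 1/((-83)² + (7 - 1/24)) = 1/(6889 + (7 - 1*1/24)) = 1/(6889 + (7 - 1/24)) = 1/(6889 + 167/24) = 1/(165503/24) = 24/165503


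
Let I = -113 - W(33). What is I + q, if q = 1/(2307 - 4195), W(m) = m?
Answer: -275649/1888 ≈ -146.00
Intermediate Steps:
q = -1/1888 (q = 1/(-1888) = -1/1888 ≈ -0.00052966)
I = -146 (I = -113 - 1*33 = -113 - 33 = -146)
I + q = -146 - 1/1888 = -275649/1888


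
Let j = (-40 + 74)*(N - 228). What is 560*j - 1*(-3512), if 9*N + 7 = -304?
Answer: -44959912/9 ≈ -4.9955e+6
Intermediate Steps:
N = -311/9 (N = -7/9 + (⅑)*(-304) = -7/9 - 304/9 = -311/9 ≈ -34.556)
j = -80342/9 (j = (-40 + 74)*(-311/9 - 228) = 34*(-2363/9) = -80342/9 ≈ -8926.9)
560*j - 1*(-3512) = 560*(-80342/9) - 1*(-3512) = -44991520/9 + 3512 = -44959912/9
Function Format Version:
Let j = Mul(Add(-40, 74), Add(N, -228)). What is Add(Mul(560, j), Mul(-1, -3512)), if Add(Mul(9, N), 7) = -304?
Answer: Rational(-44959912, 9) ≈ -4.9955e+6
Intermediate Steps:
N = Rational(-311, 9) (N = Add(Rational(-7, 9), Mul(Rational(1, 9), -304)) = Add(Rational(-7, 9), Rational(-304, 9)) = Rational(-311, 9) ≈ -34.556)
j = Rational(-80342, 9) (j = Mul(Add(-40, 74), Add(Rational(-311, 9), -228)) = Mul(34, Rational(-2363, 9)) = Rational(-80342, 9) ≈ -8926.9)
Add(Mul(560, j), Mul(-1, -3512)) = Add(Mul(560, Rational(-80342, 9)), Mul(-1, -3512)) = Add(Rational(-44991520, 9), 3512) = Rational(-44959912, 9)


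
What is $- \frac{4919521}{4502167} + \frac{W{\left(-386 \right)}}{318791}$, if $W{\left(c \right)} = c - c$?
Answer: $- \frac{4919521}{4502167} \approx -1.0927$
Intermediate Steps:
$W{\left(c \right)} = 0$
$- \frac{4919521}{4502167} + \frac{W{\left(-386 \right)}}{318791} = - \frac{4919521}{4502167} + \frac{0}{318791} = \left(-4919521\right) \frac{1}{4502167} + 0 \cdot \frac{1}{318791} = - \frac{4919521}{4502167} + 0 = - \frac{4919521}{4502167}$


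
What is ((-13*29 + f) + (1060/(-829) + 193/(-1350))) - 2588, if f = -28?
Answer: -3351206947/1119150 ≈ -2994.4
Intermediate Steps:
((-13*29 + f) + (1060/(-829) + 193/(-1350))) - 2588 = ((-13*29 - 28) + (1060/(-829) + 193/(-1350))) - 2588 = ((-377 - 28) + (1060*(-1/829) + 193*(-1/1350))) - 2588 = (-405 + (-1060/829 - 193/1350)) - 2588 = (-405 - 1590997/1119150) - 2588 = -454846747/1119150 - 2588 = -3351206947/1119150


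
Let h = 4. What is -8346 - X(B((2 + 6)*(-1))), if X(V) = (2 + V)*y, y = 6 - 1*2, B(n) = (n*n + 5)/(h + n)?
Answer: -8285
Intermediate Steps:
B(n) = (5 + n²)/(4 + n) (B(n) = (n*n + 5)/(4 + n) = (n² + 5)/(4 + n) = (5 + n²)/(4 + n))
y = 4 (y = 6 - 2 = 4)
X(V) = 8 + 4*V (X(V) = (2 + V)*4 = 8 + 4*V)
-8346 - X(B((2 + 6)*(-1))) = -8346 - (8 + 4*((5 + ((2 + 6)*(-1))²)/(4 + (2 + 6)*(-1)))) = -8346 - (8 + 4*((5 + (8*(-1))²)/(4 + 8*(-1)))) = -8346 - (8 + 4*((5 + (-8)²)/(4 - 8))) = -8346 - (8 + 4*((5 + 64)/(-4))) = -8346 - (8 + 4*(-¼*69)) = -8346 - (8 + 4*(-69/4)) = -8346 - (8 - 69) = -8346 - 1*(-61) = -8346 + 61 = -8285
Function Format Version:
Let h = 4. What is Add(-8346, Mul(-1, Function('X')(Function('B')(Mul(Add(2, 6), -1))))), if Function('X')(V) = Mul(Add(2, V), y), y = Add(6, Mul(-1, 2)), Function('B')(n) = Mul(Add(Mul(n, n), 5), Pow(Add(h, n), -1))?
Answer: -8285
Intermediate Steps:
Function('B')(n) = Mul(Pow(Add(4, n), -1), Add(5, Pow(n, 2))) (Function('B')(n) = Mul(Add(Mul(n, n), 5), Pow(Add(4, n), -1)) = Mul(Add(Pow(n, 2), 5), Pow(Add(4, n), -1)) = Mul(Add(5, Pow(n, 2)), Pow(Add(4, n), -1)) = Mul(Pow(Add(4, n), -1), Add(5, Pow(n, 2))))
y = 4 (y = Add(6, -2) = 4)
Function('X')(V) = Add(8, Mul(4, V)) (Function('X')(V) = Mul(Add(2, V), 4) = Add(8, Mul(4, V)))
Add(-8346, Mul(-1, Function('X')(Function('B')(Mul(Add(2, 6), -1))))) = Add(-8346, Mul(-1, Add(8, Mul(4, Mul(Pow(Add(4, Mul(Add(2, 6), -1)), -1), Add(5, Pow(Mul(Add(2, 6), -1), 2))))))) = Add(-8346, Mul(-1, Add(8, Mul(4, Mul(Pow(Add(4, Mul(8, -1)), -1), Add(5, Pow(Mul(8, -1), 2))))))) = Add(-8346, Mul(-1, Add(8, Mul(4, Mul(Pow(Add(4, -8), -1), Add(5, Pow(-8, 2))))))) = Add(-8346, Mul(-1, Add(8, Mul(4, Mul(Pow(-4, -1), Add(5, 64)))))) = Add(-8346, Mul(-1, Add(8, Mul(4, Mul(Rational(-1, 4), 69))))) = Add(-8346, Mul(-1, Add(8, Mul(4, Rational(-69, 4))))) = Add(-8346, Mul(-1, Add(8, -69))) = Add(-8346, Mul(-1, -61)) = Add(-8346, 61) = -8285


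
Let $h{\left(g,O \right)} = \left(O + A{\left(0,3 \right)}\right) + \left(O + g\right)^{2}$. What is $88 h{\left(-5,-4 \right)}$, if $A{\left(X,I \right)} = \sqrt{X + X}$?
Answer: $6776$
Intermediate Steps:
$A{\left(X,I \right)} = \sqrt{2} \sqrt{X}$ ($A{\left(X,I \right)} = \sqrt{2 X} = \sqrt{2} \sqrt{X}$)
$h{\left(g,O \right)} = O + \left(O + g\right)^{2}$ ($h{\left(g,O \right)} = \left(O + \sqrt{2} \sqrt{0}\right) + \left(O + g\right)^{2} = \left(O + \sqrt{2} \cdot 0\right) + \left(O + g\right)^{2} = \left(O + 0\right) + \left(O + g\right)^{2} = O + \left(O + g\right)^{2}$)
$88 h{\left(-5,-4 \right)} = 88 \left(-4 + \left(-4 - 5\right)^{2}\right) = 88 \left(-4 + \left(-9\right)^{2}\right) = 88 \left(-4 + 81\right) = 88 \cdot 77 = 6776$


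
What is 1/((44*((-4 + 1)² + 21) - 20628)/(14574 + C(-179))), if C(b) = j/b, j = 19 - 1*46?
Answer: -869591/1152044 ≈ -0.75482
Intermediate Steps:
j = -27 (j = 19 - 46 = -27)
C(b) = -27/b
1/((44*((-4 + 1)² + 21) - 20628)/(14574 + C(-179))) = 1/((44*((-4 + 1)² + 21) - 20628)/(14574 - 27/(-179))) = 1/((44*((-3)² + 21) - 20628)/(14574 - 27*(-1/179))) = 1/((44*(9 + 21) - 20628)/(14574 + 27/179)) = 1/((44*30 - 20628)/(2608773/179)) = 1/((1320 - 20628)*(179/2608773)) = 1/(-19308*179/2608773) = 1/(-1152044/869591) = -869591/1152044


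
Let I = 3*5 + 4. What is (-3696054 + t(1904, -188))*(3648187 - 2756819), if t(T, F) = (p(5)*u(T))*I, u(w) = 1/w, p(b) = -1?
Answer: -784101536442535/238 ≈ -3.2945e+12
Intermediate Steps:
u(w) = 1/w
I = 19 (I = 15 + 4 = 19)
t(T, F) = -19/T (t(T, F) = -1/T*19 = -19/T)
(-3696054 + t(1904, -188))*(3648187 - 2756819) = (-3696054 - 19/1904)*(3648187 - 2756819) = (-3696054 - 19*1/1904)*891368 = (-3696054 - 19/1904)*891368 = -7037286835/1904*891368 = -784101536442535/238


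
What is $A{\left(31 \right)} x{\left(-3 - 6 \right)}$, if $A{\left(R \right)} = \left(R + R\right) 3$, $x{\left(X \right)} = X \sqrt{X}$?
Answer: $- 5022 i \approx - 5022.0 i$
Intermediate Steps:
$x{\left(X \right)} = X^{\frac{3}{2}}$
$A{\left(R \right)} = 6 R$ ($A{\left(R \right)} = 2 R 3 = 6 R$)
$A{\left(31 \right)} x{\left(-3 - 6 \right)} = 6 \cdot 31 \left(-3 - 6\right)^{\frac{3}{2}} = 186 \left(-3 - 6\right)^{\frac{3}{2}} = 186 \left(-9\right)^{\frac{3}{2}} = 186 \left(- 27 i\right) = - 5022 i$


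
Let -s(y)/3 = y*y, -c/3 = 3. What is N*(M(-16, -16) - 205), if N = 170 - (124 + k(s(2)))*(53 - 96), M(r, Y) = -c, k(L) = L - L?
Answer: -1078392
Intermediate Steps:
c = -9 (c = -3*3 = -9)
s(y) = -3*y² (s(y) = -3*y*y = -3*y²)
k(L) = 0
M(r, Y) = 9 (M(r, Y) = -1*(-9) = 9)
N = 5502 (N = 170 - (124 + 0)*(53 - 96) = 170 - 124*(-43) = 170 - 1*(-5332) = 170 + 5332 = 5502)
N*(M(-16, -16) - 205) = 5502*(9 - 205) = 5502*(-196) = -1078392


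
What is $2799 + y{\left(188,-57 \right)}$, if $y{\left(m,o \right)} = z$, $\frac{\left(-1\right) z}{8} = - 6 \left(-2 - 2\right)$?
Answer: $2607$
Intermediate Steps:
$z = -192$ ($z = - 8 \left(- 6 \left(-2 - 2\right)\right) = - 8 \left(\left(-6\right) \left(-4\right)\right) = \left(-8\right) 24 = -192$)
$y{\left(m,o \right)} = -192$
$2799 + y{\left(188,-57 \right)} = 2799 - 192 = 2607$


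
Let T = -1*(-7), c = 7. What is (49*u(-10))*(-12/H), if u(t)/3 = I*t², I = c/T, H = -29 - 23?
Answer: 44100/13 ≈ 3392.3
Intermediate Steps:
H = -52
T = 7
I = 1 (I = 7/7 = 7*(⅐) = 1)
u(t) = 3*t² (u(t) = 3*(1*t²) = 3*t²)
(49*u(-10))*(-12/H) = (49*(3*(-10)²))*(-12/(-52)) = (49*(3*100))*(-12*(-1/52)) = (49*300)*(3/13) = 14700*(3/13) = 44100/13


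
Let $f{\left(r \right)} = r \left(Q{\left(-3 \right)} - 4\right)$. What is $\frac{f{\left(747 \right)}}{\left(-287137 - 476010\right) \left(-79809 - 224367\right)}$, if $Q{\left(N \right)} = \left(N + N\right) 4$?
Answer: $- \frac{249}{2763464308} \approx -9.0104 \cdot 10^{-8}$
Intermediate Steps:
$Q{\left(N \right)} = 8 N$ ($Q{\left(N \right)} = 2 N 4 = 8 N$)
$f{\left(r \right)} = - 28 r$ ($f{\left(r \right)} = r \left(8 \left(-3\right) - 4\right) = r \left(-24 - 4\right) = r \left(-28\right) = - 28 r$)
$\frac{f{\left(747 \right)}}{\left(-287137 - 476010\right) \left(-79809 - 224367\right)} = \frac{\left(-28\right) 747}{\left(-287137 - 476010\right) \left(-79809 - 224367\right)} = - \frac{20916}{\left(-763147\right) \left(-304176\right)} = - \frac{20916}{232131001872} = \left(-20916\right) \frac{1}{232131001872} = - \frac{249}{2763464308}$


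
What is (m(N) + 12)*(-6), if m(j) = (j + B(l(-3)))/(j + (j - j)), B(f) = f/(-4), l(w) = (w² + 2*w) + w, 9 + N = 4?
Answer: -78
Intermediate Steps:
N = -5 (N = -9 + 4 = -5)
l(w) = w² + 3*w
B(f) = -f/4 (B(f) = f*(-¼) = -f/4)
m(j) = 1 (m(j) = (j - (-3)*(3 - 3)/4)/(j + (j - j)) = (j - (-3)*0/4)/(j + 0) = (j - ¼*0)/j = (j + 0)/j = j/j = 1)
(m(N) + 12)*(-6) = (1 + 12)*(-6) = 13*(-6) = -78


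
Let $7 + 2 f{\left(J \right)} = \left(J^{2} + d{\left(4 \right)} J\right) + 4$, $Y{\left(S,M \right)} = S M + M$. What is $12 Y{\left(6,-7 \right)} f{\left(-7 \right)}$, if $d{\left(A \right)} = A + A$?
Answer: $2940$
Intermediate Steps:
$Y{\left(S,M \right)} = M + M S$ ($Y{\left(S,M \right)} = M S + M = M + M S$)
$d{\left(A \right)} = 2 A$
$f{\left(J \right)} = - \frac{3}{2} + \frac{J^{2}}{2} + 4 J$ ($f{\left(J \right)} = - \frac{7}{2} + \frac{\left(J^{2} + 2 \cdot 4 J\right) + 4}{2} = - \frac{7}{2} + \frac{\left(J^{2} + 8 J\right) + 4}{2} = - \frac{7}{2} + \frac{4 + J^{2} + 8 J}{2} = - \frac{7}{2} + \left(2 + \frac{J^{2}}{2} + 4 J\right) = - \frac{3}{2} + \frac{J^{2}}{2} + 4 J$)
$12 Y{\left(6,-7 \right)} f{\left(-7 \right)} = 12 \left(- 7 \left(1 + 6\right)\right) \left(- \frac{3}{2} + \frac{\left(-7\right)^{2}}{2} + 4 \left(-7\right)\right) = 12 \left(\left(-7\right) 7\right) \left(- \frac{3}{2} + \frac{1}{2} \cdot 49 - 28\right) = 12 \left(-49\right) \left(- \frac{3}{2} + \frac{49}{2} - 28\right) = \left(-588\right) \left(-5\right) = 2940$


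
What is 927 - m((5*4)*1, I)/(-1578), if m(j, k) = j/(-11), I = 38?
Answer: 8045423/8679 ≈ 927.00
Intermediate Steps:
m(j, k) = -j/11 (m(j, k) = j*(-1/11) = -j/11)
927 - m((5*4)*1, I)/(-1578) = 927 - (-5*4/11)/(-1578) = 927 - (-20/11)*(-1)/1578 = 927 - (-1/11*20)*(-1)/1578 = 927 - (-20)*(-1)/(11*1578) = 927 - 1*10/8679 = 927 - 10/8679 = 8045423/8679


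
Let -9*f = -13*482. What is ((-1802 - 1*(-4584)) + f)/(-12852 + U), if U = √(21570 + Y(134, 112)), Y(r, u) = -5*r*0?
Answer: -7450352/27525389 - 15652*√21570/743185503 ≈ -0.27377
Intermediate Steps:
Y(r, u) = 0
f = 6266/9 (f = -(-13)*482/9 = -⅑*(-6266) = 6266/9 ≈ 696.22)
U = √21570 (U = √(21570 + 0) = √21570 ≈ 146.87)
((-1802 - 1*(-4584)) + f)/(-12852 + U) = ((-1802 - 1*(-4584)) + 6266/9)/(-12852 + √21570) = ((-1802 + 4584) + 6266/9)/(-12852 + √21570) = (2782 + 6266/9)/(-12852 + √21570) = 31304/(9*(-12852 + √21570))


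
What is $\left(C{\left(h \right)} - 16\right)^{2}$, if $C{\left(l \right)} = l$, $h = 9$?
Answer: $49$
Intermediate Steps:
$\left(C{\left(h \right)} - 16\right)^{2} = \left(9 - 16\right)^{2} = \left(-7\right)^{2} = 49$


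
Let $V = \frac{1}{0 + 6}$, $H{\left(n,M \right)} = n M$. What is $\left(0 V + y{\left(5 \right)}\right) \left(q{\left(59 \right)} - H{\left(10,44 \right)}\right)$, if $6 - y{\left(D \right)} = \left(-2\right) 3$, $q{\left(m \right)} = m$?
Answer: $-4572$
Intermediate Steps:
$H{\left(n,M \right)} = M n$
$y{\left(D \right)} = 12$ ($y{\left(D \right)} = 6 - \left(-2\right) 3 = 6 - -6 = 6 + 6 = 12$)
$V = \frac{1}{6} \approx 0.16667$
$\left(0 V + y{\left(5 \right)}\right) \left(q{\left(59 \right)} - H{\left(10,44 \right)}\right) = \left(0 \cdot \frac{1}{6} + 12\right) \left(59 - 44 \cdot 10\right) = \left(0 + 12\right) \left(59 - 440\right) = 12 \left(59 - 440\right) = 12 \left(-381\right) = -4572$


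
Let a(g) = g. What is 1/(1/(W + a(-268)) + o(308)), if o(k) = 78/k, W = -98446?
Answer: 49357/12499 ≈ 3.9489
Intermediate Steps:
1/(1/(W + a(-268)) + o(308)) = 1/(1/(-98446 - 268) + 78/308) = 1/(1/(-98714) + 78*(1/308)) = 1/(-1/98714 + 39/154) = 1/(12499/49357) = 49357/12499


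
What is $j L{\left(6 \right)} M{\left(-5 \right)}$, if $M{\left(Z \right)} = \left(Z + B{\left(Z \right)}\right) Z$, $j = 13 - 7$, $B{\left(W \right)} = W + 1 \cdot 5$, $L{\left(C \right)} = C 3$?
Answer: $2700$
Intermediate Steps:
$L{\left(C \right)} = 3 C$
$B{\left(W \right)} = 5 + W$ ($B{\left(W \right)} = W + 5 = 5 + W$)
$j = 6$
$M{\left(Z \right)} = Z \left(5 + 2 Z\right)$ ($M{\left(Z \right)} = \left(Z + \left(5 + Z\right)\right) Z = \left(5 + 2 Z\right) Z = Z \left(5 + 2 Z\right)$)
$j L{\left(6 \right)} M{\left(-5 \right)} = 6 \cdot 3 \cdot 6 \left(- 5 \left(5 + 2 \left(-5\right)\right)\right) = 6 \cdot 18 \left(- 5 \left(5 - 10\right)\right) = 108 \left(\left(-5\right) \left(-5\right)\right) = 108 \cdot 25 = 2700$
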